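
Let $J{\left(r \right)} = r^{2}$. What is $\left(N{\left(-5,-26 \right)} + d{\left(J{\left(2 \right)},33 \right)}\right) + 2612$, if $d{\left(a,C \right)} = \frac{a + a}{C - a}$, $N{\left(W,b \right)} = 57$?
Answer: $\frac{77409}{29} \approx 2669.3$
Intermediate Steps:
$d{\left(a,C \right)} = \frac{2 a}{C - a}$
$\left(N{\left(-5,-26 \right)} + d{\left(J{\left(2 \right)},33 \right)}\right) + 2612 = \left(57 + \frac{2 \cdot 2^{2}}{33 - 2^{2}}\right) + 2612 = \left(57 + 2 \cdot 4 \frac{1}{33 - 4}\right) + 2612 = \left(57 + 2 \cdot 4 \cdot \frac{1}{29}\right) + 2612 = \left(57 + \frac{8}{29}\right) + 2612 = \frac{1661}{29} + 2612 = \frac{77409}{29}$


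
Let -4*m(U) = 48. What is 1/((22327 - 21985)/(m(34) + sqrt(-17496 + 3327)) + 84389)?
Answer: 402618551/33976461495175 + 114*I*sqrt(14169)/33976461495175 ≈ 1.185e-5 + 3.9939e-10*I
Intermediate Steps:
m(U) = -12 (m(U) = -1/4*48 = -12)
1/((22327 - 21985)/(m(34) + sqrt(-17496 + 3327)) + 84389) = 1/((22327 - 21985)/(-12 + sqrt(-17496 + 3327)) + 84389) = 1/(342/(-12 + sqrt(-14169)) + 84389) = 1/(342/(-12 + I*sqrt(14169)) + 84389) = 1/(84389 + 342/(-12 + I*sqrt(14169)))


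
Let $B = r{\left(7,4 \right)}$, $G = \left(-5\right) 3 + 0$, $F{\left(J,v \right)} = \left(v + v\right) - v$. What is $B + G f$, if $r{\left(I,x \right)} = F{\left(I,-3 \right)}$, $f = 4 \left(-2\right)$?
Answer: $117$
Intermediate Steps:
$F{\left(J,v \right)} = v$ ($F{\left(J,v \right)} = 2 v - v = v$)
$f = -8$
$r{\left(I,x \right)} = -3$
$G = -15$ ($G = -15 + 0 = -15$)
$B = -3$
$B + G f = -3 - -120 = -3 + 120 = 117$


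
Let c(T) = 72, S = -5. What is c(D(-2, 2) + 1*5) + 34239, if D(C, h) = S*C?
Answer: 34311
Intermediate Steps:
D(C, h) = -5*C
c(D(-2, 2) + 1*5) + 34239 = 72 + 34239 = 34311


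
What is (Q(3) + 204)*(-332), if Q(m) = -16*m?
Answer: -51792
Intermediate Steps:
(Q(3) + 204)*(-332) = (-16*3 + 204)*(-332) = (-48 + 204)*(-332) = 156*(-332) = -51792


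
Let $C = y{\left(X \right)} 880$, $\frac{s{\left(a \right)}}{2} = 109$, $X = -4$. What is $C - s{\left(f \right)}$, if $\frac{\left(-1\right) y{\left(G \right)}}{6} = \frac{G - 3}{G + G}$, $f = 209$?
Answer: $-4838$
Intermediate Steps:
$y{\left(G \right)} = - \frac{3 \left(-3 + G\right)}{G}$ ($y{\left(G \right)} = - 6 \frac{G - 3}{G + G} = - 6 \frac{-3 + G}{2 G} = - \frac{3 \left(-3 + G\right)}{G}$)
$s{\left(a \right)} = 218$ ($s{\left(a \right)} = 2 \cdot 109 = 218$)
$C = -4620$ ($C = \left(-3 + \frac{9}{-4}\right) 880 = \left(-3 + 9 \left(- \frac{1}{4}\right)\right) 880 = \left(-3 - \frac{9}{4}\right) 880 = \left(- \frac{21}{4}\right) 880 = -4620$)
$C - s{\left(f \right)} = -4620 - 218 = -4838$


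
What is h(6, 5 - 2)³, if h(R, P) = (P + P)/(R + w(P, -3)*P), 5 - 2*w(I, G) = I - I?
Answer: 64/729 ≈ 0.087791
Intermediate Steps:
w(I, G) = 5/2 (w(I, G) = 5/2 - (I - I)/2 = 5/2 - ½*0 = 5/2 + 0 = 5/2)
h(R, P) = 2*P/(R + 5*P/2) (h(R, P) = (P + P)/(R + 5*P/2) = (2*P)/(R + 5*P/2) = 2*P/(R + 5*P/2))
h(6, 5 - 2)³ = (4*(5 - 2)/(2*6 + 5*(5 - 2)))³ = (4*3/(12 + 5*3))³ = (4*3/(12 + 15))³ = (4*3/27)³ = (4*3*(1/27))³ = (4/9)³ = 64/729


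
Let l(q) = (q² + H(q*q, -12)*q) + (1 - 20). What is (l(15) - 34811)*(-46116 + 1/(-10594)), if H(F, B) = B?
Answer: 16994312800425/10594 ≈ 1.6041e+9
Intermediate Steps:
l(q) = -19 + q² - 12*q (l(q) = (q² - 12*q) + (1 - 20) = (q² - 12*q) - 19 = -19 + q² - 12*q)
(l(15) - 34811)*(-46116 + 1/(-10594)) = ((-19 + 15² - 12*15) - 34811)*(-46116 + 1/(-10594)) = ((-19 + 225 - 180) - 34811)*(-46116 - 1/10594) = (26 - 34811)*(-488552905/10594) = -34785*(-488552905/10594) = 16994312800425/10594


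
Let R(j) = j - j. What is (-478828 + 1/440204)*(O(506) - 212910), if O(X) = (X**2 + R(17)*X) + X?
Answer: -2299210065937188/110051 ≈ -2.0892e+10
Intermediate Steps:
R(j) = 0
O(X) = X + X**2 (O(X) = (X**2 + 0*X) + X = (X**2 + 0) + X = X**2 + X = X + X**2)
(-478828 + 1/440204)*(O(506) - 212910) = (-478828 + 1/440204)*(506*(1 + 506) - 212910) = (-478828 + 1/440204)*(506*507 - 212910) = -210782000911*(256542 - 212910)/440204 = -210782000911/440204*43632 = -2299210065937188/110051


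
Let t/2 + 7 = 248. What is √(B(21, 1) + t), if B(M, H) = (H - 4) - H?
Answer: √478 ≈ 21.863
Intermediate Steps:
t = 482 (t = -14 + 2*248 = -14 + 496 = 482)
B(M, H) = -4 (B(M, H) = (-4 + H) - H = -4)
√(B(21, 1) + t) = √(-4 + 482) = √478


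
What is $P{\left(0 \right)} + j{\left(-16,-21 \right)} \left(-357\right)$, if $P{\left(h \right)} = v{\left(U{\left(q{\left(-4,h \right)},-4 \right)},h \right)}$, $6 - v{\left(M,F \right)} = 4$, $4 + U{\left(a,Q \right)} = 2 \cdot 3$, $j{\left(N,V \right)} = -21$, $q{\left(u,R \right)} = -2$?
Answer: $7499$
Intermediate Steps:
$U{\left(a,Q \right)} = 2$ ($U{\left(a,Q \right)} = -4 + 2 \cdot 3 = -4 + 6 = 2$)
$v{\left(M,F \right)} = 2$ ($v{\left(M,F \right)} = 6 - 4 = 2$)
$P{\left(h \right)} = 2$
$P{\left(0 \right)} + j{\left(-16,-21 \right)} \left(-357\right) = 2 - -7497 = 2 + 7497 = 7499$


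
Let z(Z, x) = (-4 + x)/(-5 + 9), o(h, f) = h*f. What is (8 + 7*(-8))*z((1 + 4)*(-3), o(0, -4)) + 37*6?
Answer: 270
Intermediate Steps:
o(h, f) = f*h
z(Z, x) = -1 + x/4 (z(Z, x) = (-4 + x)/4 = (-4 + x)*(1/4) = -1 + x/4)
(8 + 7*(-8))*z((1 + 4)*(-3), o(0, -4)) + 37*6 = (8 + 7*(-8))*(-1 + (-4*0)/4) + 37*6 = (8 - 56)*(-1 + (1/4)*0) + 222 = -48*(-1 + 0) + 222 = -48*(-1) + 222 = 48 + 222 = 270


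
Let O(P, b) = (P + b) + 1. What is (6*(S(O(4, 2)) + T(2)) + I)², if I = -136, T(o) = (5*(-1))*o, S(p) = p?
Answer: 23716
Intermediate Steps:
O(P, b) = 1 + P + b
T(o) = -5*o
(6*(S(O(4, 2)) + T(2)) + I)² = (6*((1 + 4 + 2) - 5*2) - 136)² = (6*(7 - 10) - 136)² = (6*(-3) - 136)² = (-18 - 136)² = (-154)² = 23716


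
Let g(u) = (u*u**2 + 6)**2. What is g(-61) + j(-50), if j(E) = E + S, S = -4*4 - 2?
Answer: 51517650557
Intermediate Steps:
S = -18 (S = -16 - 2 = -18)
g(u) = (6 + u**3)**2 (g(u) = (u**3 + 6)**2 = (6 + u**3)**2)
j(E) = -18 + E (j(E) = E - 18 = -18 + E)
g(-61) + j(-50) = (6 + (-61)**3)**2 + (-18 - 50) = (6 - 226981)**2 - 68 = (-226975)**2 - 68 = 51517650625 - 68 = 51517650557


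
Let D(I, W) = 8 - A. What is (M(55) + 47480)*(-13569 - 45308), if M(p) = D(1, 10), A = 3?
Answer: -2795774345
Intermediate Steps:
D(I, W) = 5 (D(I, W) = 8 - 1*3 = 8 - 3 = 5)
M(p) = 5
(M(55) + 47480)*(-13569 - 45308) = (5 + 47480)*(-13569 - 45308) = 47485*(-58877) = -2795774345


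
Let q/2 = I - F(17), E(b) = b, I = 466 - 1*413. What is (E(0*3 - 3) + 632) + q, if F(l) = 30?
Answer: 675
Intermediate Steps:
I = 53 (I = 466 - 413 = 53)
q = 46 (q = 2*(53 - 1*30) = 2*(53 - 30) = 2*23 = 46)
(E(0*3 - 3) + 632) + q = ((0*3 - 3) + 632) + 46 = ((0 - 3) + 632) + 46 = (-3 + 632) + 46 = 629 + 46 = 675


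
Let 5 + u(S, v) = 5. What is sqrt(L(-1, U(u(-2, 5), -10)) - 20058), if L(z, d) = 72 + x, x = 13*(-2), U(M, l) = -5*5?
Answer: 2*I*sqrt(5003) ≈ 141.46*I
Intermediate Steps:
u(S, v) = 0 (u(S, v) = -5 + 5 = 0)
U(M, l) = -25
x = -26
L(z, d) = 46 (L(z, d) = 72 - 26 = 46)
sqrt(L(-1, U(u(-2, 5), -10)) - 20058) = sqrt(46 - 20058) = sqrt(-20012) = 2*I*sqrt(5003)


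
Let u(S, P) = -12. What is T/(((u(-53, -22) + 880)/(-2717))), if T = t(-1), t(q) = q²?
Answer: -2717/868 ≈ -3.1302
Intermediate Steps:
T = 1 (T = (-1)² = 1)
T/(((u(-53, -22) + 880)/(-2717))) = 1/((-12 + 880)/(-2717)) = 1/(868*(-1/2717)) = 1/(-868/2717) = 1*(-2717/868) = -2717/868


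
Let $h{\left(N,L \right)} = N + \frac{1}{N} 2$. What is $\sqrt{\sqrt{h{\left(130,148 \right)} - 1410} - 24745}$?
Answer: $\frac{\sqrt{-104547625 + 65 i \sqrt{5407935}}}{65} \approx 0.11372 + 157.31 i$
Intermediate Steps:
$h{\left(N,L \right)} = N + \frac{2}{N}$
$\sqrt{\sqrt{h{\left(130,148 \right)} - 1410} - 24745} = \sqrt{\sqrt{\left(130 + \frac{2}{130}\right) - 1410} - 24745} = \sqrt{\sqrt{\left(130 + 2 \cdot \frac{1}{130}\right) - 1410} - 24745} = \sqrt{\sqrt{\left(130 + \frac{1}{65}\right) - 1410} - 24745} = \sqrt{\sqrt{\frac{8451}{65} - 1410} - 24745} = \sqrt{\sqrt{- \frac{83199}{65}} - 24745} = \sqrt{\frac{i \sqrt{5407935}}{65} - 24745} = \sqrt{-24745 + \frac{i \sqrt{5407935}}{65}}$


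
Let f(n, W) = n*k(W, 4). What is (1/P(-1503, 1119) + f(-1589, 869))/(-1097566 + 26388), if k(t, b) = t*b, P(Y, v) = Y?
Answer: 8301616093/1609980534 ≈ 5.1563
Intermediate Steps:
k(t, b) = b*t
f(n, W) = 4*W*n (f(n, W) = n*(4*W) = 4*W*n)
(1/P(-1503, 1119) + f(-1589, 869))/(-1097566 + 26388) = (1/(-1503) + 4*869*(-1589))/(-1097566 + 26388) = (-1/1503 - 5523364)/(-1071178) = -8301616093/1503*(-1/1071178) = 8301616093/1609980534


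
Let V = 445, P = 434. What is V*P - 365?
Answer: 192765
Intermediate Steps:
V*P - 365 = 445*434 - 365 = 193130 - 365 = 192765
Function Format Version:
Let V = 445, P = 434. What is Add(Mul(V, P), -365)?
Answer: 192765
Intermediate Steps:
Add(Mul(V, P), -365) = Add(Mul(445, 434), -365) = Add(193130, -365) = 192765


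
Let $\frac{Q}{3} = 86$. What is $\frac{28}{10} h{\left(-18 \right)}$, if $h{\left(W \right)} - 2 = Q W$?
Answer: $- \frac{64988}{5} \approx -12998.0$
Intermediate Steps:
$Q = 258$ ($Q = 3 \cdot 86 = 258$)
$h{\left(W \right)} = 2 + 258 W$
$\frac{28}{10} h{\left(-18 \right)} = \frac{28}{10} \left(2 + 258 \left(-18\right)\right) = 28 \cdot \frac{1}{10} \left(2 - 4644\right) = \frac{14}{5} \left(-4642\right) = - \frac{64988}{5}$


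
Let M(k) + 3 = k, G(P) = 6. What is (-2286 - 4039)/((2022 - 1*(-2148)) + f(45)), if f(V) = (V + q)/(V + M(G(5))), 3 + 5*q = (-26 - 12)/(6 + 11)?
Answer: -3225750/2127167 ≈ -1.5165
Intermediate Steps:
M(k) = -3 + k
q = -89/85 (q = -⅗ + ((-26 - 12)/(6 + 11))/5 = -⅗ + (-38/17)/5 = -⅗ + (-38*1/17)/5 = -⅗ + (⅕)*(-38/17) = -⅗ - 38/85 = -89/85 ≈ -1.0471)
f(V) = (-89/85 + V)/(3 + V) (f(V) = (V - 89/85)/(V + (-3 + 6)) = (-89/85 + V)/(V + 3) = (-89/85 + V)/(3 + V))
(-2286 - 4039)/((2022 - 1*(-2148)) + f(45)) = (-2286 - 4039)/((2022 - 1*(-2148)) + (-89/85 + 45)/(3 + 45)) = -6325/((2022 + 2148) + (3736/85)/48) = -6325/(4170 + (1/48)*(3736/85)) = -6325/(4170 + 467/510) = -6325/2127167/510 = -6325*510/2127167 = -3225750/2127167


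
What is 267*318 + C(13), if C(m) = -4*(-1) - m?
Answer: 84897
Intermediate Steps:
C(m) = 4 - m
267*318 + C(13) = 267*318 + (4 - 1*13) = 84906 + (4 - 13) = 84906 - 9 = 84897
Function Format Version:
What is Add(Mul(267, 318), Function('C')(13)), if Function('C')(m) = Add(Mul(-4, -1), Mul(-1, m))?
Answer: 84897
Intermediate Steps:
Function('C')(m) = Add(4, Mul(-1, m))
Add(Mul(267, 318), Function('C')(13)) = Add(Mul(267, 318), Add(4, Mul(-1, 13))) = Add(84906, Add(4, -13)) = Add(84906, -9) = 84897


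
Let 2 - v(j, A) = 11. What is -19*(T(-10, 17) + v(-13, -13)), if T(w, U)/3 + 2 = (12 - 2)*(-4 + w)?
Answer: 8265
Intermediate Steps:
v(j, A) = -9 (v(j, A) = 2 - 1*11 = 2 - 11 = -9)
T(w, U) = -126 + 30*w (T(w, U) = -6 + 3*((12 - 2)*(-4 + w)) = -6 + 3*(10*(-4 + w)) = -6 + 3*(-40 + 10*w) = -6 + (-120 + 30*w) = -126 + 30*w)
-19*(T(-10, 17) + v(-13, -13)) = -19*((-126 + 30*(-10)) - 9) = -19*((-126 - 300) - 9) = -19*(-426 - 9) = -19*(-435) = 8265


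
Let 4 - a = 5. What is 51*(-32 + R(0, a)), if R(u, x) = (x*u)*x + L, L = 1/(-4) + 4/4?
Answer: -6375/4 ≈ -1593.8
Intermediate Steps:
a = -1 (a = 4 - 1*5 = 4 - 5 = -1)
L = ¾ (L = 1*(-¼) + 4*(¼) = -¼ + 1 = ¾ ≈ 0.75000)
R(u, x) = ¾ + u*x² (R(u, x) = (x*u)*x + ¾ = (u*x)*x + ¾ = u*x² + ¾ = ¾ + u*x²)
51*(-32 + R(0, a)) = 51*(-32 + (¾ + 0*(-1)²)) = 51*(-32 + (¾ + 0*1)) = 51*(-32 + (¾ + 0)) = 51*(-32 + ¾) = 51*(-125/4) = -6375/4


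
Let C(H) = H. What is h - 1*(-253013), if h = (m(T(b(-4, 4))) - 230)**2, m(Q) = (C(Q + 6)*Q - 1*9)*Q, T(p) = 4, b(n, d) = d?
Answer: 264249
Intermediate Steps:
m(Q) = Q*(-9 + Q*(6 + Q)) (m(Q) = ((Q + 6)*Q - 1*9)*Q = ((6 + Q)*Q - 9)*Q = (Q*(6 + Q) - 9)*Q = (-9 + Q*(6 + Q))*Q = Q*(-9 + Q*(6 + Q)))
h = 11236 (h = (4*(-9 + 4*(6 + 4)) - 230)**2 = (4*(-9 + 4*10) - 230)**2 = (4*(-9 + 40) - 230)**2 = (4*31 - 230)**2 = (124 - 230)**2 = (-106)**2 = 11236)
h - 1*(-253013) = 11236 - 1*(-253013) = 11236 + 253013 = 264249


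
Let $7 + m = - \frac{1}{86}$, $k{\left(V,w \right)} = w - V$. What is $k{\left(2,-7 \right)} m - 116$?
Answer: $- \frac{4549}{86} \approx -52.895$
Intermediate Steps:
$m = - \frac{603}{86}$ ($m = -7 - \frac{1}{86} = - \frac{603}{86} \approx -7.0116$)
$k{\left(2,-7 \right)} m - 116 = \left(-7 - 2\right) \left(- \frac{603}{86}\right) - 116 = \left(-9\right) \left(- \frac{603}{86}\right) - 116 = \frac{5427}{86} - 116 = - \frac{4549}{86}$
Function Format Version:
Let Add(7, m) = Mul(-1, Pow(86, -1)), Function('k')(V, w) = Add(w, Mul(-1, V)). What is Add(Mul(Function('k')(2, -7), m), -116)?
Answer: Rational(-4549, 86) ≈ -52.895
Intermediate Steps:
m = Rational(-603, 86) (m = Add(-7, Mul(-1, Pow(86, -1))) = Add(-7, Mul(-1, Rational(1, 86))) = Add(-7, Rational(-1, 86)) = Rational(-603, 86) ≈ -7.0116)
Add(Mul(Function('k')(2, -7), m), -116) = Add(Mul(Add(-7, Mul(-1, 2)), Rational(-603, 86)), -116) = Add(Mul(Add(-7, -2), Rational(-603, 86)), -116) = Add(Mul(-9, Rational(-603, 86)), -116) = Add(Rational(5427, 86), -116) = Rational(-4549, 86)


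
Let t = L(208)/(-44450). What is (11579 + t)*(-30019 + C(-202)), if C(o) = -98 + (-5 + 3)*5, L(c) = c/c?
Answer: -15505961661723/44450 ≈ -3.4884e+8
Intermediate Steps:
L(c) = 1
C(o) = -108 (C(o) = -98 - 2*5 = -98 - 10 = -108)
t = -1/44450 (t = 1/(-44450) = 1*(-1/44450) = -1/44450 ≈ -2.2497e-5)
(11579 + t)*(-30019 + C(-202)) = (11579 - 1/44450)*(-30019 - 108) = (514686549/44450)*(-30127) = -15505961661723/44450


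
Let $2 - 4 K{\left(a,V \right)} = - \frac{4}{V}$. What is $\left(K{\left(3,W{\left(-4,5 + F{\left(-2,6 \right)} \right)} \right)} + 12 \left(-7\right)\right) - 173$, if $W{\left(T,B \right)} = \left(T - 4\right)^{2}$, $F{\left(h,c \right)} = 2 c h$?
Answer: $- \frac{16415}{64} \approx -256.48$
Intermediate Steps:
$F{\left(h,c \right)} = 2 c h$
$W{\left(T,B \right)} = \left(-4 + T\right)^{2}$
$K{\left(a,V \right)} = \frac{1}{2} + \frac{1}{V}$ ($K{\left(a,V \right)} = \frac{1}{2} - \frac{\left(-4\right) \frac{1}{V}}{4} = \frac{1}{2} + \frac{1}{V}$)
$\left(K{\left(3,W{\left(-4,5 + F{\left(-2,6 \right)} \right)} \right)} + 12 \left(-7\right)\right) - 173 = \left(\frac{2 + \left(-4 - 4\right)^{2}}{2 \left(-4 - 4\right)^{2}} + 12 \left(-7\right)\right) - 173 = \left(\frac{2 + \left(-8\right)^{2}}{2 \left(-8\right)^{2}} - 84\right) - 173 = \left(\frac{2 + 64}{2 \cdot 64} - 84\right) - 173 = \left(\frac{1}{2} \cdot \frac{1}{64} \cdot 66 - 84\right) - 173 = \left(\frac{33}{64} - 84\right) - 173 = - \frac{5343}{64} - 173 = - \frac{16415}{64}$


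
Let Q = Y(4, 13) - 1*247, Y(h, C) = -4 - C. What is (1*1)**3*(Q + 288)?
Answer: 24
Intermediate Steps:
Q = -264 (Q = (-4 - 1*13) - 1*247 = (-4 - 13) - 247 = -17 - 247 = -264)
(1*1)**3*(Q + 288) = (1*1)**3*(-264 + 288) = 1**3*24 = 1*24 = 24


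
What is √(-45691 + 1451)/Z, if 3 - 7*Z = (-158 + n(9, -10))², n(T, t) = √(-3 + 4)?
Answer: -14*I*√2765/12323 ≈ -0.059739*I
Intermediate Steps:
n(T, t) = 1 (n(T, t) = √1 = 1)
Z = -24646/7 (Z = 3/7 - (-158 + 1)²/7 = 3/7 - ⅐*(-157)² = 3/7 - ⅐*24649 = 3/7 - 24649/7 = -24646/7 ≈ -3520.9)
√(-45691 + 1451)/Z = √(-45691 + 1451)/(-24646/7) = √(-44240)*(-7/24646) = (4*I*√2765)*(-7/24646) = -14*I*√2765/12323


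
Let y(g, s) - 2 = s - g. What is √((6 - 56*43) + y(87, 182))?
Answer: I*√2305 ≈ 48.01*I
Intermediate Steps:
y(g, s) = 2 + s - g (y(g, s) = 2 + (s - g) = 2 + s - g)
√((6 - 56*43) + y(87, 182)) = √((6 - 56*43) + (2 + 182 - 1*87)) = √((6 - 2408) + (2 + 182 - 87)) = √(-2402 + 97) = √(-2305) = I*√2305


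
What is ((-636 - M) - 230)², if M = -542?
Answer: 104976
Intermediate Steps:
((-636 - M) - 230)² = ((-636 - 1*(-542)) - 230)² = ((-636 + 542) - 230)² = (-94 - 230)² = (-324)² = 104976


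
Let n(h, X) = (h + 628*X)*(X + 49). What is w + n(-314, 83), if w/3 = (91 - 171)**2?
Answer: 6858120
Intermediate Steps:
n(h, X) = (49 + X)*(h + 628*X) (n(h, X) = (h + 628*X)*(49 + X) = (49 + X)*(h + 628*X))
w = 19200 (w = 3*(91 - 171)**2 = 3*(-80)**2 = 3*6400 = 19200)
w + n(-314, 83) = 19200 + (49*(-314) + 628*83**2 + 30772*83 + 83*(-314)) = 19200 + (-15386 + 628*6889 + 2554076 - 26062) = 19200 + (-15386 + 4326292 + 2554076 - 26062) = 19200 + 6838920 = 6858120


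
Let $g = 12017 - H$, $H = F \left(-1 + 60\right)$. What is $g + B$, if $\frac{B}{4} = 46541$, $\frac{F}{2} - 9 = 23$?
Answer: $194405$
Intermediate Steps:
$F = 64$ ($F = 18 + 2 \cdot 23 = 18 + 46 = 64$)
$H = 3776$ ($H = 64 \left(-1 + 60\right) = 64 \cdot 59 = 3776$)
$g = 8241$ ($g = 12017 - 3776 = 8241$)
$B = 186164$ ($B = 4 \cdot 46541 = 186164$)
$g + B = 8241 + 186164 = 194405$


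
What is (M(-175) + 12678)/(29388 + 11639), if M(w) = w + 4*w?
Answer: 11803/41027 ≈ 0.28769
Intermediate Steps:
M(w) = 5*w
(M(-175) + 12678)/(29388 + 11639) = (5*(-175) + 12678)/(29388 + 11639) = (-875 + 12678)/41027 = 11803*(1/41027) = 11803/41027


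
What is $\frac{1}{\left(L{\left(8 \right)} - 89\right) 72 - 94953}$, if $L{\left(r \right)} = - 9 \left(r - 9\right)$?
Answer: $- \frac{1}{100713} \approx -9.9292 \cdot 10^{-6}$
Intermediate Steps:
$L{\left(r \right)} = 81 - 9 r$ ($L{\left(r \right)} = - 9 \left(-9 + r\right) = 81 - 9 r$)
$\frac{1}{\left(L{\left(8 \right)} - 89\right) 72 - 94953} = \frac{1}{\left(\left(81 - 72\right) - 89\right) 72 - 94953} = \frac{1}{\left(9 - 89\right) 72 - 94953} = \frac{1}{\left(-80\right) 72 - 94953} = \frac{1}{-5760 - 94953} = \frac{1}{-100713} = - \frac{1}{100713}$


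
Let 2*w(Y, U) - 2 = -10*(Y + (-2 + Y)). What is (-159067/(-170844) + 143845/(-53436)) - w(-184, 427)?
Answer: -704760889223/380384166 ≈ -1852.8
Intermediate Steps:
w(Y, U) = 11 - 10*Y (w(Y, U) = 1 + (-10*(Y + (-2 + Y)))/2 = 1 + (-10*(-2 + 2*Y))/2 = 1 + (20 - 20*Y)/2 = 1 + (10 - 10*Y) = 11 - 10*Y)
(-159067/(-170844) + 143845/(-53436)) - w(-184, 427) = (-159067/(-170844) + 143845/(-53436)) - (11 - 10*(-184)) = (-159067*(-1/170844) + 143845*(-1/53436)) - (11 + 1840) = (159067/170844 - 143845/53436) - 1*1851 = -669797957/380384166 - 1851 = -704760889223/380384166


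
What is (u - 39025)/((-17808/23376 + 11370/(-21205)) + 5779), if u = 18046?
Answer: -43329334293/11933075044 ≈ -3.6310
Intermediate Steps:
(u - 39025)/((-17808/23376 + 11370/(-21205)) + 5779) = (18046 - 39025)/((-17808/23376 + 11370/(-21205)) + 5779) = -20979/((-17808*1/23376 + 11370*(-1/21205)) + 5779) = -20979/((-371/487 - 2274/4241) + 5779) = -20979/(-2680849/2065367 + 5779) = -20979/11933075044/2065367 = -20979*2065367/11933075044 = -43329334293/11933075044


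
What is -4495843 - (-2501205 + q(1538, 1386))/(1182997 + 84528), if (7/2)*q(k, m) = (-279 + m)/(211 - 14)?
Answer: -7858356847475444/1747916975 ≈ -4.4958e+6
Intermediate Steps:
q(k, m) = -558/1379 + 2*m/1379 (q(k, m) = 2*((-279 + m)/(211 - 14))/7 = 2*((-279 + m)/197)/7 = 2*((-279 + m)*(1/197))/7 = 2*(-279/197 + m/197)/7 = -558/1379 + 2*m/1379)
-4495843 - (-2501205 + q(1538, 1386))/(1182997 + 84528) = -4495843 - (-2501205 + (-558/1379 + (2/1379)*1386))/(1182997 + 84528) = -4495843 - (-2501205 + (-558/1379 + 396/197))/1267525 = -4495843 - (-2501205 + 2214/1379)/1267525 = -4495843 - (-3449159481)/(1379*1267525) = -4495843 - 1*(-3449159481/1747916975) = -4495843 + 3449159481/1747916975 = -7858356847475444/1747916975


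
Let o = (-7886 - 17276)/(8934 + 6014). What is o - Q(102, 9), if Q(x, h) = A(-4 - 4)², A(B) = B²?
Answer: -30626085/7474 ≈ -4097.7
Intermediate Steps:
Q(x, h) = 4096 (Q(x, h) = ((-4 - 4)²)² = ((-8)²)² = 64² = 4096)
o = -12581/7474 (o = -25162/14948 = -25162*1/14948 = -12581/7474 ≈ -1.6833)
o - Q(102, 9) = -12581/7474 - 1*4096 = -12581/7474 - 4096 = -30626085/7474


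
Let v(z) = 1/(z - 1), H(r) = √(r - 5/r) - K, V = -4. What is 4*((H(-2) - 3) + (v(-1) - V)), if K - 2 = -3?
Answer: 6 + 2*√2 ≈ 8.8284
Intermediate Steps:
K = -1 (K = 2 - 3 = -1)
H(r) = 1 + √(r - 5/r) (H(r) = √(r - 5/r) - 1*(-1) = √(r - 5/r) + 1 = 1 + √(r - 5/r))
v(z) = 1/(-1 + z)
4*((H(-2) - 3) + (v(-1) - V)) = 4*(((1 + √(-2 - 5/(-2))) - 3) + (1/(-1 - 1) - 1*(-4))) = 4*(((1 + √(-2 - 5*(-½))) - 3) + (1/(-2) + 4)) = 4*(((1 + √(-2 + 5/2)) - 3) + (-½ + 4)) = 4*(((1 + √(½)) - 3) + 7/2) = 4*(((1 + √2/2) - 3) + 7/2) = 4*((-2 + √2/2) + 7/2) = 4*(3/2 + √2/2) = 6 + 2*√2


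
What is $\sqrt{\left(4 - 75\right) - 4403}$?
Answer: $i \sqrt{4474} \approx 66.888 i$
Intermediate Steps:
$\sqrt{\left(4 - 75\right) - 4403} = \sqrt{-71 - 4403} = \sqrt{-4474} = i \sqrt{4474}$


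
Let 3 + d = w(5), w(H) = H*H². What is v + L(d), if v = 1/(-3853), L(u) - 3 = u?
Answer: 481624/3853 ≈ 125.00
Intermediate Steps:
w(H) = H³
d = 122 (d = -3 + 5³ = -3 + 125 = 122)
L(u) = 3 + u
v = -1/3853 ≈ -0.00025954
v + L(d) = -1/3853 + (3 + 122) = -1/3853 + 125 = 481624/3853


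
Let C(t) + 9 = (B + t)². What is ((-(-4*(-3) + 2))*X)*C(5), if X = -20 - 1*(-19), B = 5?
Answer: 1274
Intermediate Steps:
X = -1 (X = -20 + 19 = -1)
C(t) = -9 + (5 + t)²
((-(-4*(-3) + 2))*X)*C(5) = (-(-4*(-3) + 2)*(-1))*(-9 + (5 + 5)²) = (-(12 + 2)*(-1))*(-9 + 10²) = (-1*14*(-1))*(-9 + 100) = -14*(-1)*91 = 14*91 = 1274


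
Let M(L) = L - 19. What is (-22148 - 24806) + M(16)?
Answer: -46957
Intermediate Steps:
M(L) = -19 + L
(-22148 - 24806) + M(16) = (-22148 - 24806) + (-19 + 16) = -46954 - 3 = -46957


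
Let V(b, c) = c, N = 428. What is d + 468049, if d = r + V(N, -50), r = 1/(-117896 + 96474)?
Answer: 10025474577/21422 ≈ 4.6800e+5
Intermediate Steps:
r = -1/21422 (r = 1/(-21422) = -1/21422 ≈ -4.6681e-5)
d = -1071101/21422 (d = -1/21422 - 50 = -1071101/21422 ≈ -50.000)
d + 468049 = -1071101/21422 + 468049 = 10025474577/21422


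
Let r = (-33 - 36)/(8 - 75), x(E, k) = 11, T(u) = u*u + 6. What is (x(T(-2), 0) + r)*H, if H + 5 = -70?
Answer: -60450/67 ≈ -902.24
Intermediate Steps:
T(u) = 6 + u**2 (T(u) = u**2 + 6 = 6 + u**2)
H = -75 (H = -5 - 70 = -75)
r = 69/67 (r = -69/(-67) = -69*(-1/67) = 69/67 ≈ 1.0299)
(x(T(-2), 0) + r)*H = (11 + 69/67)*(-75) = (806/67)*(-75) = -60450/67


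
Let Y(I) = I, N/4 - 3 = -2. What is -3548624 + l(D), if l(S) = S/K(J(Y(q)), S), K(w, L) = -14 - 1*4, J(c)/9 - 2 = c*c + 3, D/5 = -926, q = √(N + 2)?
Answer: -31935301/9 ≈ -3.5484e+6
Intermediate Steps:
N = 4 (N = 12 + 4*(-2) = 12 - 8 = 4)
q = √6 (q = √(4 + 2) = √6 ≈ 2.4495)
D = -4630 (D = 5*(-926) = -4630)
J(c) = 45 + 9*c² (J(c) = 18 + 9*(c*c + 3) = 18 + 9*(c² + 3) = 18 + 9*(3 + c²) = 18 + (27 + 9*c²) = 45 + 9*c²)
K(w, L) = -18 (K(w, L) = -14 - 4 = -18)
l(S) = -S/18 (l(S) = S/(-18) = S*(-1/18) = -S/18)
-3548624 + l(D) = -3548624 - 1/18*(-4630) = -3548624 + 2315/9 = -31935301/9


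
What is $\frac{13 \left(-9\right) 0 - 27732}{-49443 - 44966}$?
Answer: $\frac{27732}{94409} \approx 0.29374$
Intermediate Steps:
$\frac{13 \left(-9\right) 0 - 27732}{-49443 - 44966} = \frac{\left(-117\right) 0 - 27732}{-94409} = \left(0 - 27732\right) \left(- \frac{1}{94409}\right) = \left(-27732\right) \left(- \frac{1}{94409}\right) = \frac{27732}{94409}$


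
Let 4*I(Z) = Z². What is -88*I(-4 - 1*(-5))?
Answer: -22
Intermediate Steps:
I(Z) = Z²/4
-88*I(-4 - 1*(-5)) = -22*(-4 - 1*(-5))² = -22*(-4 + 5)² = -22*1² = -22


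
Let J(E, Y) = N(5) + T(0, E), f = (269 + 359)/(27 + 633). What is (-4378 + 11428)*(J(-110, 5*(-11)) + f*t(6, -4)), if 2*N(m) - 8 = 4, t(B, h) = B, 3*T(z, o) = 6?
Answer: 1063140/11 ≈ 96649.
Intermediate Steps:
T(z, o) = 2 (T(z, o) = (1/3)*6 = 2)
f = 157/165 (f = 628/660 = 628*(1/660) = 157/165 ≈ 0.95152)
N(m) = 6 (N(m) = 4 + (1/2)*4 = 4 + 2 = 6)
J(E, Y) = 8 (J(E, Y) = 6 + 2 = 8)
(-4378 + 11428)*(J(-110, 5*(-11)) + f*t(6, -4)) = (-4378 + 11428)*(8 + (157/165)*6) = 7050*(8 + 314/55) = 7050*(754/55) = 1063140/11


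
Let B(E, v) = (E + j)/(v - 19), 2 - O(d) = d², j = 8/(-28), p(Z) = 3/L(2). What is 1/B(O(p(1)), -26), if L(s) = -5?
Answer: -2625/79 ≈ -33.228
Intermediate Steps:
p(Z) = -⅗ (p(Z) = 3/(-5) = 3*(-⅕) = -⅗)
j = -2/7 (j = 8*(-1/28) = -2/7 ≈ -0.28571)
O(d) = 2 - d²
B(E, v) = (-2/7 + E)/(-19 + v) (B(E, v) = (E - 2/7)/(v - 19) = (-2/7 + E)/(-19 + v))
1/B(O(p(1)), -26) = 1/((-2/7 + (2 - (-⅗)²))/(-19 - 26)) = 1/((-2/7 + (2 - 1*9/25))/(-45)) = 1/(-(-2/7 + (2 - 9/25))/45) = 1/(-(-2/7 + 41/25)/45) = 1/(-1/45*237/175) = 1/(-79/2625) = -2625/79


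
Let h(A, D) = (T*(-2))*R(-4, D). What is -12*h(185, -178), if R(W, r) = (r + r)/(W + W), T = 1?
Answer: 1068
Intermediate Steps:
R(W, r) = r/W (R(W, r) = (2*r)/((2*W)) = (2*r)*(1/(2*W)) = r/W)
h(A, D) = D/2 (h(A, D) = (1*(-2))*(D/(-4)) = -2*D*(-1)/4 = -(-1)*D/2 = D/2)
-12*h(185, -178) = -6*(-178) = -12*(-89) = 1068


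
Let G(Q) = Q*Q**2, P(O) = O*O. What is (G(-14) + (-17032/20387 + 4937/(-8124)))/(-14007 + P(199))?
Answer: -454711241659/4238980348872 ≈ -0.10727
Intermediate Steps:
P(O) = O**2
G(Q) = Q**3
(G(-14) + (-17032/20387 + 4937/(-8124)))/(-14007 + P(199)) = ((-14)**3 + (-17032/20387 + 4937/(-8124)))/(-14007 + 199**2) = (-2744 + (-17032*1/20387 + 4937*(-1/8124)))/(-14007 + 39601) = (-2744 + (-17032/20387 - 4937/8124))/25594 = (-2744 - 239018587/165623988)*(1/25594) = -454711241659/165623988*1/25594 = -454711241659/4238980348872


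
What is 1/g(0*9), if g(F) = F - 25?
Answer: -1/25 ≈ -0.040000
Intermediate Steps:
g(F) = -25 + F
1/g(0*9) = 1/(-25 + 0*9) = 1/(-25 + 0) = 1/(-25) = -1/25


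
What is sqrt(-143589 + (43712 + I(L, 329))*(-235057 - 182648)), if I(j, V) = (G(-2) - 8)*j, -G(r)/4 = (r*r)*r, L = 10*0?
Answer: I*sqrt(18258864549) ≈ 1.3513e+5*I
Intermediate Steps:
L = 0
G(r) = -4*r**3 (G(r) = -4*r*r*r = -4*r**2*r = -4*r**3)
I(j, V) = 24*j (I(j, V) = (-4*(-2)**3 - 8)*j = (-4*(-8) - 8)*j = (32 - 8)*j = 24*j)
sqrt(-143589 + (43712 + I(L, 329))*(-235057 - 182648)) = sqrt(-143589 + (43712 + 24*0)*(-235057 - 182648)) = sqrt(-143589 + (43712 + 0)*(-417705)) = sqrt(-143589 + 43712*(-417705)) = sqrt(-143589 - 18258720960) = sqrt(-18258864549) = I*sqrt(18258864549)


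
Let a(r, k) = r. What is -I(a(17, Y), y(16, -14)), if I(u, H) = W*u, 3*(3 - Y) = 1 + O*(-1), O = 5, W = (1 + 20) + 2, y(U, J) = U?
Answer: -391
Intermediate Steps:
W = 23 (W = 21 + 2 = 23)
Y = 13/3 (Y = 3 - (1 + 5*(-1))/3 = 3 - (1 - 5)/3 = 3 - 1/3*(-4) = 3 + 4/3 = 13/3 ≈ 4.3333)
I(u, H) = 23*u
-I(a(17, Y), y(16, -14)) = -23*17 = -1*391 = -391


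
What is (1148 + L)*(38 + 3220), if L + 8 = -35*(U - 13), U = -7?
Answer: 5994720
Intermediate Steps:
L = 692 (L = -8 - 35*(-7 - 13) = -8 - 35*(-20) = -8 + 700 = 692)
(1148 + L)*(38 + 3220) = (1148 + 692)*(38 + 3220) = 1840*3258 = 5994720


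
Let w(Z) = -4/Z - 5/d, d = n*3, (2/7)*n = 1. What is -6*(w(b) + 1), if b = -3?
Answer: -78/7 ≈ -11.143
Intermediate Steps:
n = 7/2 (n = (7/2)*1 = 7/2 ≈ 3.5000)
d = 21/2 (d = (7/2)*3 = 21/2 ≈ 10.500)
w(Z) = -10/21 - 4/Z (w(Z) = -4/Z - 5/21/2 = -4/Z - 5*2/21 = -4/Z - 10/21 = -10/21 - 4/Z)
-6*(w(b) + 1) = -6*((-10/21 - 4/(-3)) + 1) = -6*((-10/21 - 4*(-⅓)) + 1) = -6*((-10/21 + 4/3) + 1) = -6*(6/7 + 1) = -6*13/7 = -78/7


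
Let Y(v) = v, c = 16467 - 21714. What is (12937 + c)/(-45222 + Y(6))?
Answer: -3845/22608 ≈ -0.17007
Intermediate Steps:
c = -5247
(12937 + c)/(-45222 + Y(6)) = (12937 - 5247)/(-45222 + 6) = 7690/(-45216) = 7690*(-1/45216) = -3845/22608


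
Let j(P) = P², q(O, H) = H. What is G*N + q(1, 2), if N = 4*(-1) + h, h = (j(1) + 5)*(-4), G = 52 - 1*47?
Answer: -138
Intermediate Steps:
G = 5 (G = 52 - 47 = 5)
h = -24 (h = (1² + 5)*(-4) = (1 + 5)*(-4) = 6*(-4) = -24)
N = -28 (N = 4*(-1) - 24 = -4 - 24 = -28)
G*N + q(1, 2) = 5*(-28) + 2 = -140 + 2 = -138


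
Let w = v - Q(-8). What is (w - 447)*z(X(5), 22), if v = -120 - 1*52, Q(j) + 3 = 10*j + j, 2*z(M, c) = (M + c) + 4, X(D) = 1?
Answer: -7128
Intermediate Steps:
z(M, c) = 2 + M/2 + c/2 (z(M, c) = ((M + c) + 4)/2 = (4 + M + c)/2 = 2 + M/2 + c/2)
Q(j) = -3 + 11*j (Q(j) = -3 + (10*j + j) = -3 + 11*j)
v = -172 (v = -120 - 52 = -172)
w = -81 (w = -172 - (-3 + 11*(-8)) = -172 - (-3 - 88) = -172 - 1*(-91) = -172 + 91 = -81)
(w - 447)*z(X(5), 22) = (-81 - 447)*(2 + (½)*1 + (½)*22) = -528*(2 + ½ + 11) = -528*27/2 = -7128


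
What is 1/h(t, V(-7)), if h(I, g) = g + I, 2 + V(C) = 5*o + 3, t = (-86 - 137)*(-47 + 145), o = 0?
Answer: -1/21853 ≈ -4.5760e-5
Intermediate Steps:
t = -21854 (t = -223*98 = -21854)
V(C) = 1 (V(C) = -2 + (5*0 + 3) = -2 + (0 + 3) = -2 + 3 = 1)
h(I, g) = I + g
1/h(t, V(-7)) = 1/(-21854 + 1) = 1/(-21853) = -1/21853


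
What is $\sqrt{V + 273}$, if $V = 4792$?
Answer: $\sqrt{5065} \approx 71.169$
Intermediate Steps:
$\sqrt{V + 273} = \sqrt{4792 + 273} = \sqrt{5065}$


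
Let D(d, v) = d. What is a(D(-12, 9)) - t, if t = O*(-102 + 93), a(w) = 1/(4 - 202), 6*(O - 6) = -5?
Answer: 4603/99 ≈ 46.495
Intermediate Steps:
O = 31/6 (O = 6 + (1/6)*(-5) = 6 - 5/6 = 31/6 ≈ 5.1667)
a(w) = -1/198 (a(w) = 1/(-198) = -1/198)
t = -93/2 (t = 31*(-102 + 93)/6 = (31/6)*(-9) = -93/2 ≈ -46.500)
a(D(-12, 9)) - t = -1/198 - 1*(-93/2) = -1/198 + 93/2 = 4603/99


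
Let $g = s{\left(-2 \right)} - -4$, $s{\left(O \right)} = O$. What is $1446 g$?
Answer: $2892$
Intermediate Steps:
$g = 2$ ($g = -2 - -4 = -2 + 4 = 2$)
$1446 g = 1446 \cdot 2 = 2892$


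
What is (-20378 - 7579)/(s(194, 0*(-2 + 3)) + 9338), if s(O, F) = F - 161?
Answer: -9319/3059 ≈ -3.0464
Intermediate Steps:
s(O, F) = -161 + F
(-20378 - 7579)/(s(194, 0*(-2 + 3)) + 9338) = (-20378 - 7579)/((-161 + 0*(-2 + 3)) + 9338) = -27957/((-161 + 0*1) + 9338) = -27957/((-161 + 0) + 9338) = -27957/(-161 + 9338) = -27957/9177 = -27957*1/9177 = -9319/3059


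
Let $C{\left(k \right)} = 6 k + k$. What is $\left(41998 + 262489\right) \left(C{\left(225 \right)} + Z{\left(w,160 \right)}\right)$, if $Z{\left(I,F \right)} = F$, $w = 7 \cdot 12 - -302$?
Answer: $528284945$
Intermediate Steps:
$w = 386$ ($w = 84 + 302 = 386$)
$C{\left(k \right)} = 7 k$
$\left(41998 + 262489\right) \left(C{\left(225 \right)} + Z{\left(w,160 \right)}\right) = \left(41998 + 262489\right) \left(7 \cdot 225 + 160\right) = 304487 \left(1575 + 160\right) = 304487 \cdot 1735 = 528284945$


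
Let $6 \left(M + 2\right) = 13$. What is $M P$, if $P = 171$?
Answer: $\frac{57}{2} \approx 28.5$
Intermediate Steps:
$M = \frac{1}{6}$ ($M = -2 + \frac{1}{6} \cdot 13 = -2 + \frac{13}{6} = \frac{1}{6} \approx 0.16667$)
$M P = \frac{1}{6} \cdot 171 = \frac{57}{2}$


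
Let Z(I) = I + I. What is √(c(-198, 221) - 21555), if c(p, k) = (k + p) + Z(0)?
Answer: 2*I*√5383 ≈ 146.74*I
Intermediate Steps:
Z(I) = 2*I
c(p, k) = k + p (c(p, k) = (k + p) + 2*0 = (k + p) + 0 = k + p)
√(c(-198, 221) - 21555) = √((221 - 198) - 21555) = √(23 - 21555) = √(-21532) = 2*I*√5383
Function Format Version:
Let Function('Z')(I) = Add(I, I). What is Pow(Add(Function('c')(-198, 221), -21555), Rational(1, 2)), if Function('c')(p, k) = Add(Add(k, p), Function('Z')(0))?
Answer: Mul(2, I, Pow(5383, Rational(1, 2))) ≈ Mul(146.74, I)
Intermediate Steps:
Function('Z')(I) = Mul(2, I)
Function('c')(p, k) = Add(k, p) (Function('c')(p, k) = Add(Add(k, p), Mul(2, 0)) = Add(Add(k, p), 0) = Add(k, p))
Pow(Add(Function('c')(-198, 221), -21555), Rational(1, 2)) = Pow(Add(Add(221, -198), -21555), Rational(1, 2)) = Pow(Add(23, -21555), Rational(1, 2)) = Pow(-21532, Rational(1, 2)) = Mul(2, I, Pow(5383, Rational(1, 2)))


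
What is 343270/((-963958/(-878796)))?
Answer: 1909267740/6101 ≈ 3.1294e+5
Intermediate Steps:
343270/((-963958/(-878796))) = 343270/((-963958*(-1/878796))) = 343270/(6101/5562) = 343270*(5562/6101) = 1909267740/6101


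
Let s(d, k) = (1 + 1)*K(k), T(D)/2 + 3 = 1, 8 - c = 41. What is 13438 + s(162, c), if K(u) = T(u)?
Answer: 13430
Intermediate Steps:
c = -33 (c = 8 - 1*41 = 8 - 41 = -33)
T(D) = -4 (T(D) = -6 + 2*1 = -6 + 2 = -4)
K(u) = -4
s(d, k) = -8 (s(d, k) = (1 + 1)*(-4) = 2*(-4) = -8)
13438 + s(162, c) = 13438 - 8 = 13430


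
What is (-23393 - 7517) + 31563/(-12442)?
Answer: -384613783/12442 ≈ -30913.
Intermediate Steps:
(-23393 - 7517) + 31563/(-12442) = -30910 + 31563*(-1/12442) = -30910 - 31563/12442 = -384613783/12442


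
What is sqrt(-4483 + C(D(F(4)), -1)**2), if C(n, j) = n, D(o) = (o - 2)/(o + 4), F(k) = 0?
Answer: I*sqrt(17931)/2 ≈ 66.953*I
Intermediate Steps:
D(o) = (-2 + o)/(4 + o)
sqrt(-4483 + C(D(F(4)), -1)**2) = sqrt(-4483 + ((-2 + 0)/(4 + 0))**2) = sqrt(-4483 + (-2/4)**2) = sqrt(-4483 + ((1/4)*(-2))**2) = sqrt(-4483 + (-1/2)**2) = sqrt(-4483 + 1/4) = sqrt(-17931/4) = I*sqrt(17931)/2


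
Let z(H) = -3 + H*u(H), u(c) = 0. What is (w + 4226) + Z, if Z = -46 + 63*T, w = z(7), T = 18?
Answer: 5311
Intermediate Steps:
z(H) = -3 (z(H) = -3 + H*0 = -3 + 0 = -3)
w = -3
Z = 1088 (Z = -46 + 63*18 = -46 + 1134 = 1088)
(w + 4226) + Z = (-3 + 4226) + 1088 = 4223 + 1088 = 5311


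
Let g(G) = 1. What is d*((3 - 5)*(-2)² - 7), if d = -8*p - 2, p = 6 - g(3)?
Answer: 630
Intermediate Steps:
p = 5 (p = 6 - 1*1 = 6 - 1 = 5)
d = -42 (d = -8*5 - 2 = -40 - 2 = -42)
d*((3 - 5)*(-2)² - 7) = -42*((3 - 5)*(-2)² - 7) = -42*(-2*4 - 7) = -42*(-8 - 7) = -42*(-15) = 630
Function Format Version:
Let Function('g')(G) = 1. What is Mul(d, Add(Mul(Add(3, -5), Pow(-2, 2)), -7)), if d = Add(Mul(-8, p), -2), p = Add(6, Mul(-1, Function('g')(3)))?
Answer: 630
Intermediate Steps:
p = 5 (p = Add(6, Mul(-1, 1)) = Add(6, -1) = 5)
d = -42 (d = Add(Mul(-8, 5), -2) = Add(-40, -2) = -42)
Mul(d, Add(Mul(Add(3, -5), Pow(-2, 2)), -7)) = Mul(-42, Add(Mul(Add(3, -5), Pow(-2, 2)), -7)) = Mul(-42, Add(Mul(-2, 4), -7)) = Mul(-42, Add(-8, -7)) = Mul(-42, -15) = 630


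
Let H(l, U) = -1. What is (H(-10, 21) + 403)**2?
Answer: 161604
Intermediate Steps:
(H(-10, 21) + 403)**2 = (-1 + 403)**2 = 402**2 = 161604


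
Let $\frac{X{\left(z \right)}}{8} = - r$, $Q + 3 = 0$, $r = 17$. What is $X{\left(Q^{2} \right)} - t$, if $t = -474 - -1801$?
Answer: $-1463$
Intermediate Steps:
$Q = -3$ ($Q = -3 + 0 = -3$)
$X{\left(z \right)} = -136$ ($X{\left(z \right)} = 8 \left(\left(-1\right) 17\right) = 8 \left(-17\right) = -136$)
$t = 1327$ ($t = -474 + 1801 = 1327$)
$X{\left(Q^{2} \right)} - t = -136 - 1327 = -1463$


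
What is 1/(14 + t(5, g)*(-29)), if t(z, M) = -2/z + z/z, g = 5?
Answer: -5/17 ≈ -0.29412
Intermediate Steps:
t(z, M) = 1 - 2/z (t(z, M) = -2/z + 1 = 1 - 2/z)
1/(14 + t(5, g)*(-29)) = 1/(14 + ((-2 + 5)/5)*(-29)) = 1/(14 + ((1/5)*3)*(-29)) = 1/(14 + (3/5)*(-29)) = 1/(14 - 87/5) = 1/(-17/5) = -5/17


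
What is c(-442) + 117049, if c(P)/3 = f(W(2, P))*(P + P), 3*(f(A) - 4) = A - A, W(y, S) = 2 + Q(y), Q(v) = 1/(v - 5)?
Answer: 106441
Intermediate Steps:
Q(v) = 1/(-5 + v)
W(y, S) = 2 + 1/(-5 + y)
f(A) = 4 (f(A) = 4 + (A - A)/3 = 4 + (⅓)*0 = 4 + 0 = 4)
c(P) = 24*P (c(P) = 3*(4*(P + P)) = 3*(4*(2*P)) = 3*(8*P) = 24*P)
c(-442) + 117049 = 24*(-442) + 117049 = -10608 + 117049 = 106441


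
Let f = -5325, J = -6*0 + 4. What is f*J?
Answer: -21300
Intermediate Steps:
J = 4 (J = 0 + 4 = 4)
f*J = -5325*4 = -21300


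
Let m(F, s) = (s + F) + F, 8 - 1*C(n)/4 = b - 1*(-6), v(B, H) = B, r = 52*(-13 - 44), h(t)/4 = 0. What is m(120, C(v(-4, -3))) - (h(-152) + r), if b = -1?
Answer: 3216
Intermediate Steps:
h(t) = 0 (h(t) = 4*0 = 0)
r = -2964 (r = 52*(-57) = -2964)
C(n) = 12 (C(n) = 32 - 4*(-1 - 1*(-6)) = 32 - 4*(-1 + 6) = 32 - 4*5 = 32 - 20 = 12)
m(F, s) = s + 2*F (m(F, s) = (F + s) + F = s + 2*F)
m(120, C(v(-4, -3))) - (h(-152) + r) = (12 + 2*120) - (0 - 2964) = (12 + 240) - 1*(-2964) = 252 + 2964 = 3216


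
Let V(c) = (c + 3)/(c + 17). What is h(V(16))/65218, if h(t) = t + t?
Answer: 19/1076097 ≈ 1.7656e-5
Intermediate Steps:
V(c) = (3 + c)/(17 + c)
h(t) = 2*t
h(V(16))/65218 = (2*((3 + 16)/(17 + 16)))/65218 = (2*(19/33))*(1/65218) = (38/33)*(1/65218) = 19/1076097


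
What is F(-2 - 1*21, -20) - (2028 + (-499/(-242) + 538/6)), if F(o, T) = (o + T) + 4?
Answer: -1567237/726 ≈ -2158.7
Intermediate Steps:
F(o, T) = 4 + T + o (F(o, T) = (T + o) + 4 = 4 + T + o)
F(-2 - 1*21, -20) - (2028 + (-499/(-242) + 538/6)) = (4 - 20 + (-2 - 1*21)) - (2028 + (-499/(-242) + 538/6)) = (4 - 20 + (-2 - 21)) - (2028 + (-499*(-1/242) + 538*(1/6))) = (4 - 20 - 23) - (2028 + (499/242 + 269/3)) = -39 - (2028 + 66595/726) = -39 - 1*1538923/726 = -39 - 1538923/726 = -1567237/726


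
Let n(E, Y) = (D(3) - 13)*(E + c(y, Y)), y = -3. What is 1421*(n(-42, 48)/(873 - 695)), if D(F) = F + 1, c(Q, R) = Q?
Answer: 575505/178 ≈ 3233.2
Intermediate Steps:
D(F) = 1 + F
n(E, Y) = 27 - 9*E (n(E, Y) = ((1 + 3) - 13)*(E - 3) = (4 - 13)*(-3 + E) = -9*(-3 + E) = 27 - 9*E)
1421*(n(-42, 48)/(873 - 695)) = 1421*((27 - 9*(-42))/(873 - 695)) = 1421*((27 + 378)/178) = 1421*(405*(1/178)) = 1421*(405/178) = 575505/178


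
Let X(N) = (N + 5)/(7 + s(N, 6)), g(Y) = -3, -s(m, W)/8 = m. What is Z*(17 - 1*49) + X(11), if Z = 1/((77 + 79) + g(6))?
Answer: -560/1377 ≈ -0.40668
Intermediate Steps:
s(m, W) = -8*m
X(N) = (5 + N)/(7 - 8*N) (X(N) = (N + 5)/(7 - 8*N) = (5 + N)/(7 - 8*N))
Z = 1/153 (Z = 1/((77 + 79) - 3) = 1/(156 - 3) = 1/153 ≈ 0.0065359)
Z*(17 - 1*49) + X(11) = (17 - 1*49)/153 + (-5 - 1*11)/(-7 + 8*11) = (17 - 49)/153 + (-5 - 11)/(-7 + 88) = (1/153)*(-32) - 16/81 = -32/153 + (1/81)*(-16) = -32/153 - 16/81 = -560/1377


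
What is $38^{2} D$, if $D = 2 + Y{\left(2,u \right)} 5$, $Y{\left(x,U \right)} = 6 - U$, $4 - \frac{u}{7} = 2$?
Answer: $-54872$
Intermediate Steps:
$u = 14$ ($u = 28 - 14 = 14$)
$D = -38$ ($D = 2 + \left(6 - 14\right) 5 = 2 - 40 = -38$)
$38^{2} D = 38^{2} \left(-38\right) = 1444 \left(-38\right) = -54872$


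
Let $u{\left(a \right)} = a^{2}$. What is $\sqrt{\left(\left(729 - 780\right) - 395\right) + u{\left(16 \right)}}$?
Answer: $i \sqrt{190} \approx 13.784 i$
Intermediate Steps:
$\sqrt{\left(\left(729 - 780\right) - 395\right) + u{\left(16 \right)}} = \sqrt{\left(\left(729 - 780\right) - 395\right) + 16^{2}} = \sqrt{\left(-51 - 395\right) + 256} = \sqrt{-446 + 256} = \sqrt{-190} = i \sqrt{190}$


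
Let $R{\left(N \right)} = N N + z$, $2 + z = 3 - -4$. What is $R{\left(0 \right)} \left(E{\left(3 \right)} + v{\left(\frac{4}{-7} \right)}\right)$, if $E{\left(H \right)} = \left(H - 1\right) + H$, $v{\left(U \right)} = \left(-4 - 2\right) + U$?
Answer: $- \frac{55}{7} \approx -7.8571$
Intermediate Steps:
$v{\left(U \right)} = -6 + U$
$z = 5$ ($z = -2 + \left(3 - -4\right) = -2 + \left(3 + 4\right) = -2 + 7 = 5$)
$E{\left(H \right)} = -1 + 2 H$ ($E{\left(H \right)} = \left(-1 + H\right) + H = -1 + 2 H$)
$R{\left(N \right)} = 5 + N^{2}$ ($R{\left(N \right)} = N N + 5 = N^{2} + 5 = 5 + N^{2}$)
$R{\left(0 \right)} \left(E{\left(3 \right)} + v{\left(\frac{4}{-7} \right)}\right) = \left(5 + 0^{2}\right) \left(\left(-1 + 2 \cdot 3\right) - \left(6 - \frac{4}{-7}\right)\right) = \left(5 + 0\right) \left(\left(-1 + 6\right) + \left(-6 + 4 \left(- \frac{1}{7}\right)\right)\right) = 5 \left(5 - \frac{46}{7}\right) = 5 \left(- \frac{11}{7}\right) = - \frac{55}{7}$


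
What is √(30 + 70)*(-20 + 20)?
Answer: 0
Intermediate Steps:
√(30 + 70)*(-20 + 20) = √100*0 = 10*0 = 0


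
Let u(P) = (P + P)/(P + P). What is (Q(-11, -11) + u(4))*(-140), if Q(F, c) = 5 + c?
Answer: 700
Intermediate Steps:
u(P) = 1 (u(P) = (2*P)/((2*P)) = (2*P)*(1/(2*P)) = 1)
(Q(-11, -11) + u(4))*(-140) = ((5 - 11) + 1)*(-140) = (-6 + 1)*(-140) = -5*(-140) = 700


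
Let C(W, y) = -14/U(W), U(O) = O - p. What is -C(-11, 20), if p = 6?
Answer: -14/17 ≈ -0.82353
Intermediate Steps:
U(O) = -6 + O (U(O) = O - 1*6 = O - 6 = -6 + O)
C(W, y) = -14/(-6 + W)
-C(-11, 20) = -(-14)/(-6 - 11) = -(-14)/(-17) = -(-14)*(-1)/17 = -1*14/17 = -14/17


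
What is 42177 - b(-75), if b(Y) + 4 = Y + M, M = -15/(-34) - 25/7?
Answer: 10057673/238 ≈ 42259.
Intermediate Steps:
M = -745/238 (M = -15*(-1/34) - 25*⅐ = 15/34 - 25/7 = -745/238 ≈ -3.1303)
b(Y) = -1697/238 + Y (b(Y) = -4 + (Y - 745/238) = -4 + (-745/238 + Y) = -1697/238 + Y)
42177 - b(-75) = 42177 - (-1697/238 - 75) = 42177 - 1*(-19547/238) = 42177 + 19547/238 = 10057673/238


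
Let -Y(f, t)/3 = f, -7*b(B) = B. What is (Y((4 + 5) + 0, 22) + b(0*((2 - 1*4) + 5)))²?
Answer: 729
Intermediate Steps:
b(B) = -B/7
Y(f, t) = -3*f
(Y((4 + 5) + 0, 22) + b(0*((2 - 1*4) + 5)))² = (-3*((4 + 5) + 0) - 0*((2 - 1*4) + 5))² = (-3*(9 + 0) - 0*((2 - 4) + 5))² = (-3*9 - 0*(-2 + 5))² = (-27 - 0*3)² = (-27 - ⅐*0)² = (-27 + 0)² = (-27)² = 729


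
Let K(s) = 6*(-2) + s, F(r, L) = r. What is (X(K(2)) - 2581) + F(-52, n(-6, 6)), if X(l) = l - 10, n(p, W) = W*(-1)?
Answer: -2653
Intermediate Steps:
n(p, W) = -W
K(s) = -12 + s
X(l) = -10 + l
(X(K(2)) - 2581) + F(-52, n(-6, 6)) = ((-10 + (-12 + 2)) - 2581) - 52 = ((-10 - 10) - 2581) - 52 = (-20 - 2581) - 52 = -2601 - 52 = -2653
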